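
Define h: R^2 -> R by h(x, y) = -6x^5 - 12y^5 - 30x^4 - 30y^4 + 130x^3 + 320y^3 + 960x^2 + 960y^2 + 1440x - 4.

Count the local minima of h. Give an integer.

h separates as a function of x plus a function of y, so ∇h=0 decouples.
∂h/∂x = -30(x - 4)(x + 1)(x + 3)(x + 4) = 0 at x ∈ {-4, -3, -1, 4}; ∂h/∂y = -60y(y - 4)(y + 2)(y + 4) = 0 at y ∈ {-4, -2, 0, 4}.
The Hessian is diagonal: diag(h_xx, h_yy). Second derivatives: h_xx(-4)=720, h_xx(-3)=-420, h_xx(-1)=900, h_xx(4)=-8400; h_yy(-4)=3840, h_yy(-2)=-1440, h_yy(0)=1920, h_yy(4)=-11520.
Local minima occur where both diagonal entries positive: (-4, -4), (-4, 0), (-1, -4), (-1, 0). Count: 4.

4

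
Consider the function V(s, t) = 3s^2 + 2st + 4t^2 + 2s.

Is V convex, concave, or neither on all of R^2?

convex

V is quadratic, so its Hessian is the constant matrix H = [[6, 2], [2, 8]].
det(H) = 44, tr(H) = 14.
det(H) > 0 and tr(H) > 0, so H is positive definite everywhere: convex.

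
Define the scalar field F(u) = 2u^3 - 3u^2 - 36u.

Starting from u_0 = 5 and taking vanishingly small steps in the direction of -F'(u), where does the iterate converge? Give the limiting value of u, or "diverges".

F'(u) = 6(u - 3)(u + 2), so F'(5) = 84.
Gradient descent moves in the -F' direction, i.e. u is decreasing.
The nearest critical point in that direction is u = 3, where F'' = 30 > 0 (a local minimum). The iterate converges there.

3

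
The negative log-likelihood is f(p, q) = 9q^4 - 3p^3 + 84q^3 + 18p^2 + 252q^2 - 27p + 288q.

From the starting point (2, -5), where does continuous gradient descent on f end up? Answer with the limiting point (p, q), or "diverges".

(1, -4)

f is separable, so gradient descent decouples: p follows -∂f/∂p, q follows -∂f/∂q.
∂f/∂p = -9(p - 3)(p - 1); at p=2 this is 9, so p decreases.
∂f/∂q = 36(q + 1)(q + 2)(q + 4); at q=-5 this is -432, so q increases.
p converges to its nearest critical value 1 (a local min of the p-part); q converges to -4. The iterate converges to (1, -4).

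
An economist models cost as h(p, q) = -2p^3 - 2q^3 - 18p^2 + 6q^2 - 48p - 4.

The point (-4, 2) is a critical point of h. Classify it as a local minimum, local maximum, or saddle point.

The mixed partial ∂²h/∂p∂q is 0, so the Hessian at any point is diag(h_pp, h_qq) = diag(-12(p + 3), 12(-q + 1)).
At (-4, 2): H = diag(12, -12).
The eigenvalues have opposite signs, so H is indefinite: a saddle point.

saddle point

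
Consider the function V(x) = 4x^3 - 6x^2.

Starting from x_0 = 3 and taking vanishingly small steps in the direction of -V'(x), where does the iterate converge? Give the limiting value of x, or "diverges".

1

V'(x) = 12x(x - 1), so V'(3) = 72.
Gradient descent moves in the -V' direction, i.e. x is decreasing.
The nearest critical point in that direction is x = 1, where V'' = 12 > 0 (a local minimum). The iterate converges there.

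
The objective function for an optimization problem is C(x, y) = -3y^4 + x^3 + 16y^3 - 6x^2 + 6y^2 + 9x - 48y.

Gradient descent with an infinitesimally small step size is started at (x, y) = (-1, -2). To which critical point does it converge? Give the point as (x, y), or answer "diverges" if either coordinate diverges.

C is separable, so gradient descent decouples: x follows -∂C/∂x, y follows -∂C/∂y.
∂C/∂x = 3(x - 3)(x - 1); at x=-1 this is 24, so x decreases.
∂C/∂y = -12(y - 4)(y - 1)(y + 1); at y=-2 this is 216, so y decreases.
The x-coordinate has no critical point in that direction and runs off to infinity.

diverges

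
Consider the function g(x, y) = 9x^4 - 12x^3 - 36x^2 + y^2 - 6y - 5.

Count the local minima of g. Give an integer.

2

g separates as a function of x plus a function of y, so ∇g=0 decouples.
∂g/∂x = 36x(x - 2)(x + 1) = 0 at x ∈ {-1, 0, 2}; ∂g/∂y = 2(y - 3) = 0 at y ∈ {3}.
The Hessian is diagonal: diag(g_xx, g_yy). Second derivatives: g_xx(-1)=108, g_xx(0)=-72, g_xx(2)=216; g_yy(3)=2.
Local minima occur where both diagonal entries positive: (-1, 3), (2, 3). Count: 2.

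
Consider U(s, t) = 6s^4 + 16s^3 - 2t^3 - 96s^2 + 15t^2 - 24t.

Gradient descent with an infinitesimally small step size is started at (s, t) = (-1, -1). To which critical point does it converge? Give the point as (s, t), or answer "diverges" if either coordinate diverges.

(-4, 1)

U is separable, so gradient descent decouples: s follows -∂U/∂s, t follows -∂U/∂t.
∂U/∂s = 24s(s - 2)(s + 4); at s=-1 this is 216, so s decreases.
∂U/∂t = -6(t - 4)(t - 1); at t=-1 this is -60, so t increases.
s converges to its nearest critical value -4 (a local min of the s-part); t converges to 1. The iterate converges to (-4, 1).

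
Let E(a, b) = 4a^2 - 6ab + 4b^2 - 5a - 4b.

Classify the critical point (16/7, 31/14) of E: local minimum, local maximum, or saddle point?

The Hessian of E is constant: H = [[8, -6], [-6, 8]].
det(H) = 8·8 − (-6)² = 28.
det(H) > 0 and tr(H) = 16 > 0, so H is positive definite and the point is a local minimum.

local minimum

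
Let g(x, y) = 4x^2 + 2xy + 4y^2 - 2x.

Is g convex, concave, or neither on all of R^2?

g is quadratic, so its Hessian is the constant matrix H = [[8, 2], [2, 8]].
det(H) = 60, tr(H) = 16.
det(H) > 0 and tr(H) > 0, so H is positive definite everywhere: convex.

convex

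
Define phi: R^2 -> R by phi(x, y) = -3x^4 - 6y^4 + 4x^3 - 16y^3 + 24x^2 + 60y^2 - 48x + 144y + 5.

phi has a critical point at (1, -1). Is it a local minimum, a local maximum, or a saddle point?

local minimum

The mixed partial ∂²phi/∂x∂y is 0, so the Hessian at any point is diag(phi_xx, phi_yy) = diag(12(-3x^2 + 2x + 4), 24(-3y^2 - 4y + 5)).
At (1, -1): H = diag(36, 144).
Both eigenvalues are positive, so H is positive definite: a local minimum.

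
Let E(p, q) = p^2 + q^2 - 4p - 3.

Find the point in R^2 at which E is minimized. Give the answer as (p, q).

E(p,q) separates as A(p) + B(q) − 3, so its minimum is min A + min B − 3.
A'(p) = 2p - 4 vanishes at p ∈ {2}; B'(q) = 2q vanishes at q ∈ {0}.
Local minima of A (where A''>0): A(2)=-4. Local minima of B: B(0)=0.
So the global minimum of E is A(2) + B(0) − 3 = -4 + 0 − 3 = -7, attained at (2, 0).

(2, 0)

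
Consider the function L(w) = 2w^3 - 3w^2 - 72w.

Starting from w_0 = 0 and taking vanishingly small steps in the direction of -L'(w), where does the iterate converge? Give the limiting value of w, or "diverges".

4

L'(w) = 6(w - 4)(w + 3), so L'(0) = -72.
Gradient descent moves in the -L' direction, i.e. w is increasing.
The nearest critical point in that direction is w = 4, where L'' = 42 > 0 (a local minimum). The iterate converges there.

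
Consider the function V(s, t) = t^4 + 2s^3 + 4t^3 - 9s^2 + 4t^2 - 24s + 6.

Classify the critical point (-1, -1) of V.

local maximum

The mixed partial ∂²V/∂s∂t is 0, so the Hessian at any point is diag(V_ss, V_tt) = diag(6(2s - 3), 4(3t^2 + 6t + 2)).
At (-1, -1): H = diag(-30, -4).
Both eigenvalues are negative, so H is negative definite: a local maximum.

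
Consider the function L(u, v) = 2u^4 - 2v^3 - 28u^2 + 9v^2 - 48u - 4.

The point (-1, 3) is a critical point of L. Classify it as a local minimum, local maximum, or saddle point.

The mixed partial ∂²L/∂u∂v is 0, so the Hessian at any point is diag(L_uu, L_vv) = diag(8(3u^2 - 7), 6(-2v + 3)).
At (-1, 3): H = diag(-32, -18).
Both eigenvalues are negative, so H is negative definite: a local maximum.

local maximum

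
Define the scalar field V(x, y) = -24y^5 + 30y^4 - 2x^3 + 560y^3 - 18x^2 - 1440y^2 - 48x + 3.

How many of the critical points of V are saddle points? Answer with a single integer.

4

V separates as a function of x plus a function of y, so ∇V=0 decouples.
∂V/∂x = -6(x + 2)(x + 4) = 0 at x ∈ {-4, -2}; ∂V/∂y = -120y(y - 3)(y - 2)(y + 4) = 0 at y ∈ {-4, 0, 2, 3}.
The Hessian is diagonal: diag(V_xx, V_yy). Second derivatives: V_xx(-4)=12, V_xx(-2)=-12; V_yy(-4)=20160, V_yy(0)=-2880, V_yy(2)=1440, V_yy(3)=-2520.
Saddle points occur where the two diagonal entries have opposite signs: (-4, 0), (-4, 3), (-2, -4), (-2, 2). Count: 4.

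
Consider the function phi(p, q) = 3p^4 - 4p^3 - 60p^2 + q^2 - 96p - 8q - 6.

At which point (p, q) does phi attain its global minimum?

phi(p,q) separates as A(p) + B(q) − 6, so its minimum is min A + min B − 6.
A'(p) = 12(p - 4)(p + 1)(p + 2) vanishes at p ∈ {-2, -1, 4}; B'(q) = 2q - 8 vanishes at q ∈ {4}.
Local minima of A (where A''>0): A(-2)=32, A(4)=-832. Local minima of B: B(4)=-16.
So the global minimum of phi is A(4) + B(4) − 6 = -832 − 16 − 6 = -854, attained at (4, 4).

(4, 4)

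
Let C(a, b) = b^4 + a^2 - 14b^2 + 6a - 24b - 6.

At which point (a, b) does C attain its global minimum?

C(a,b) separates as P(a) + Q(b) − 6, so its minimum is min P + min Q − 6.
P'(a) = 2a + 6 vanishes at a ∈ {-3}; Q'(b) = 4(b - 3)(b + 1)(b + 2) vanishes at b ∈ {-2, -1, 3}.
Local minima of P (where P''>0): P(-3)=-9. Local minima of Q: Q(-2)=8, Q(3)=-117.
So the global minimum of C is P(-3) + Q(3) − 6 = -9 − 117 − 6 = -132, attained at (-3, 3).

(-3, 3)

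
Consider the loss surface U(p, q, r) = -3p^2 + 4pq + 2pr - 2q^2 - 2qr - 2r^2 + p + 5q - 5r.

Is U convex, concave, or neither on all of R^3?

concave

U is quadratic, so its Hessian is the constant matrix H = [[-6, 4, 2], [4, -4, -2], [2, -2, -4]].
Leading principal minors: -6, 8, -24.
Signs alternate −, +, − ⇒ H ≺ 0 ⇒ concave.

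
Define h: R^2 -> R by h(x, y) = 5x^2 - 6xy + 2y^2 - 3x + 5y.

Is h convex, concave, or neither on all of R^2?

h is quadratic, so its Hessian is the constant matrix H = [[10, -6], [-6, 4]].
det(H) = 4, tr(H) = 14.
det(H) > 0 and tr(H) > 0, so H is positive definite everywhere: convex.

convex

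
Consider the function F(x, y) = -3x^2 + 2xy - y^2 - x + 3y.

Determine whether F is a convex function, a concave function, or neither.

F is quadratic, so its Hessian is the constant matrix H = [[-6, 2], [2, -2]].
det(H) = 8, tr(H) = -8.
det(H) > 0 and tr(H) < 0, so H is negative definite everywhere: concave.

concave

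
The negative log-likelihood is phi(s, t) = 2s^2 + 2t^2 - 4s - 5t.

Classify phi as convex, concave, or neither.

convex

phi is quadratic, so its Hessian is the constant matrix H = [[4, 0], [0, 4]].
det(H) = 16, tr(H) = 8.
det(H) > 0 and tr(H) > 0, so H is positive definite everywhere: convex.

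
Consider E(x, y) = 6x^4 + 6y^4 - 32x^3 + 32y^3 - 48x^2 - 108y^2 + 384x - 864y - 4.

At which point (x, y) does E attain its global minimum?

E(x,y) separates as P(x) + Q(y) − 4, so its minimum is min P + min Q − 4.
P'(x) = 24(x - 4)(x - 2)(x + 2) vanishes at x ∈ {-2, 2, 4}; Q'(y) = 24(y - 3)(y + 3)(y + 4) vanishes at y ∈ {-4, -3, 3}.
Local minima of P (where P''>0): P(-2)=-608, P(4)=256. Local minima of Q: Q(-4)=1216, Q(3)=-2214.
So the global minimum of E is P(-2) + Q(3) − 4 = -608 − 2214 − 4 = -2826, attained at (-2, 3).

(-2, 3)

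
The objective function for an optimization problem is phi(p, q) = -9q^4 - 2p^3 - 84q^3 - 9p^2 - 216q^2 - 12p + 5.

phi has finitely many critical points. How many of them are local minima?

phi separates as a function of p plus a function of q, so ∇phi=0 decouples.
∂phi/∂p = -6(p + 1)(p + 2) = 0 at p ∈ {-2, -1}; ∂phi/∂q = -36q(q + 3)(q + 4) = 0 at q ∈ {-4, -3, 0}.
The Hessian is diagonal: diag(phi_pp, phi_qq). Second derivatives: phi_pp(-2)=6, phi_pp(-1)=-6; phi_qq(-4)=-144, phi_qq(-3)=108, phi_qq(0)=-432.
Local minima occur where both diagonal entries positive: (-2, -3). Count: 1.

1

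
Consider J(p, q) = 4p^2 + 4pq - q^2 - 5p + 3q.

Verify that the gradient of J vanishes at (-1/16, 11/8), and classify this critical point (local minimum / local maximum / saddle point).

saddle point

∇J = (8p + 4q - 5, 4p - 2q + 3); substituting (-1/16, 11/8) gives ∇J = (0, 0), so (-1/16, 11/8) is indeed a critical point.
The Hessian of J is constant: H = [[8, 4], [4, -2]].
det(H) = 8·(-2) − 4² = -32.
Since det(H) < 0, H is indefinite and the critical point is a saddle point.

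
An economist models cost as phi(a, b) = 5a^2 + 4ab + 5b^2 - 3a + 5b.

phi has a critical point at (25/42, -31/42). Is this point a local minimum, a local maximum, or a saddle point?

The Hessian of phi is constant: H = [[10, 4], [4, 10]].
det(H) = 10·10 − 4² = 84.
det(H) > 0 and tr(H) = 20 > 0, so H is positive definite and the point is a local minimum.

local minimum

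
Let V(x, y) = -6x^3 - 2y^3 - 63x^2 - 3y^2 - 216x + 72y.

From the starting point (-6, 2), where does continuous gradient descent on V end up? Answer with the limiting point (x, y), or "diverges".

(-4, -4)

V is separable, so gradient descent decouples: x follows -∂V/∂x, y follows -∂V/∂y.
∂V/∂x = -18(x + 3)(x + 4); at x=-6 this is -108, so x increases.
∂V/∂y = -6(y - 3)(y + 4); at y=2 this is 36, so y decreases.
x converges to its nearest critical value -4 (a local min of the x-part); y converges to -4. The iterate converges to (-4, -4).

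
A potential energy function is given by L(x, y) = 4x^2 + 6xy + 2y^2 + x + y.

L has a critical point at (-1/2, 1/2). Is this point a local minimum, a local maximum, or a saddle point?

The Hessian of L is constant: H = [[8, 6], [6, 4]].
det(H) = 8·4 − 6² = -4.
Since det(H) < 0, H is indefinite and the critical point is a saddle point.

saddle point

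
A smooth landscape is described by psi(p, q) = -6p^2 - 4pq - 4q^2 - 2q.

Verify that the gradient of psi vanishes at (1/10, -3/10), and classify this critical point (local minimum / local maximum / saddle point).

local maximum

∇psi = (-12p - 4q, -4p - 8q - 2); substituting (1/10, -3/10) gives ∇psi = (0, 0), so (1/10, -3/10) is indeed a critical point.
The Hessian of psi is constant: H = [[-12, -4], [-4, -8]].
det(H) = (-12)·(-8) − (-4)² = 80.
det(H) > 0 and tr(H) = -20 < 0, so H is negative definite and the point is a local maximum.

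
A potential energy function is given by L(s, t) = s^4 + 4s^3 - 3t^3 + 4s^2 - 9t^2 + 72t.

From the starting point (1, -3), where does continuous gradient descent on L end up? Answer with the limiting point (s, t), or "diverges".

(0, -4)

L is separable, so gradient descent decouples: s follows -∂L/∂s, t follows -∂L/∂t.
∂L/∂s = 4s(s + 1)(s + 2); at s=1 this is 24, so s decreases.
∂L/∂t = -9(t - 2)(t + 4); at t=-3 this is 45, so t decreases.
s converges to its nearest critical value 0 (a local min of the s-part); t converges to -4. The iterate converges to (0, -4).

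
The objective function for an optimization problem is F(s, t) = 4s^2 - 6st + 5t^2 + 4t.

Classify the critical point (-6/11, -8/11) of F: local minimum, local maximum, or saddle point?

The Hessian of F is constant: H = [[8, -6], [-6, 10]].
det(H) = 8·10 − (-6)² = 44.
det(H) > 0 and tr(H) = 18 > 0, so H is positive definite and the point is a local minimum.

local minimum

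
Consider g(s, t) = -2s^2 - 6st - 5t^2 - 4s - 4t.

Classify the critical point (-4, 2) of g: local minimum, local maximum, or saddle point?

The Hessian of g is constant: H = [[-4, -6], [-6, -10]].
det(H) = (-4)·(-10) − (-6)² = 4.
det(H) > 0 and tr(H) = -14 < 0, so H is negative definite and the point is a local maximum.

local maximum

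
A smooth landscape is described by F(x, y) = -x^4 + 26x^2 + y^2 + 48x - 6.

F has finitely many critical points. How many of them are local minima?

1

F separates as a function of x plus a function of y, so ∇F=0 decouples.
∂F/∂x = -4(x - 4)(x + 1)(x + 3) = 0 at x ∈ {-3, -1, 4}; ∂F/∂y = 2y = 0 at y ∈ {0}.
The Hessian is diagonal: diag(F_xx, F_yy). Second derivatives: F_xx(-3)=-56, F_xx(-1)=40, F_xx(4)=-140; F_yy(0)=2.
Local minima occur where both diagonal entries positive: (-1, 0). Count: 1.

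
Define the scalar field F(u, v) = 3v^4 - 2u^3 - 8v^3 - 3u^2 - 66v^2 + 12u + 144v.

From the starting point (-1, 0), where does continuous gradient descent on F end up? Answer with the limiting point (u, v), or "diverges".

(-2, -3)

F is separable, so gradient descent decouples: u follows -∂F/∂u, v follows -∂F/∂v.
∂F/∂u = -6(u - 1)(u + 2); at u=-1 this is 12, so u decreases.
∂F/∂v = 12(v - 4)(v - 1)(v + 3); at v=0 this is 144, so v decreases.
u converges to its nearest critical value -2 (a local min of the u-part); v converges to -3. The iterate converges to (-2, -3).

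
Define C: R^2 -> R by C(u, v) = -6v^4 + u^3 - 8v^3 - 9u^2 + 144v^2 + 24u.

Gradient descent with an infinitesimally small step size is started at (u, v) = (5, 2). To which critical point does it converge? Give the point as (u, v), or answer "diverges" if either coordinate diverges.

(4, 0)

C is separable, so gradient descent decouples: u follows -∂C/∂u, v follows -∂C/∂v.
∂C/∂u = 3(u - 4)(u - 2); at u=5 this is 9, so u decreases.
∂C/∂v = -24v(v - 3)(v + 4); at v=2 this is 288, so v decreases.
u converges to its nearest critical value 4 (a local min of the u-part); v converges to 0. The iterate converges to (4, 0).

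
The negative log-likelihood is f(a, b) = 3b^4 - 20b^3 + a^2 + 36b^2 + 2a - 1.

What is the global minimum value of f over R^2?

f(a,b) separates as P(a) + Q(b) − 1, so its minimum is min P + min Q − 1.
P'(a) = 2a + 2 vanishes at a ∈ {-1}; Q'(b) = 12b(b - 3)(b - 2) vanishes at b ∈ {0, 2, 3}.
Local minima of P (where P''>0): P(-1)=-1. Local minima of Q: Q(0)=0, Q(3)=27.
So the global minimum of f is P(-1) + Q(0) − 1 = -1 + 0 − 1 = -2, attained at (-1, 0).

-2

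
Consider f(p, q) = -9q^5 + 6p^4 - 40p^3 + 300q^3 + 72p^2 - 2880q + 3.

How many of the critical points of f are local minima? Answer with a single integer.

f separates as a function of p plus a function of q, so ∇f=0 decouples.
∂f/∂p = 24p(p - 3)(p - 2) = 0 at p ∈ {0, 2, 3}; ∂f/∂q = -45(q - 4)(q - 2)(q + 2)(q + 4) = 0 at q ∈ {-4, -2, 2, 4}.
The Hessian is diagonal: diag(f_pp, f_qq). Second derivatives: f_pp(0)=144, f_pp(2)=-48, f_pp(3)=72; f_qq(-4)=4320, f_qq(-2)=-2160, f_qq(2)=2160, f_qq(4)=-4320.
Local minima occur where both diagonal entries positive: (0, -4), (0, 2), (3, -4), (3, 2). Count: 4.

4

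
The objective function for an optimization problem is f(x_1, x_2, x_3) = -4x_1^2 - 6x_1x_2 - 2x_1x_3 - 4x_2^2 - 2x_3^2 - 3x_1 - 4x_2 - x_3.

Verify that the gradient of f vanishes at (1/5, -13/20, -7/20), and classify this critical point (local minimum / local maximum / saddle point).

local maximum

∇f = (-8x_1 - 6x_2 - 2x_3 - 3, -6x_1 - 8x_2 - 4, -2x_1 - 4x_3 - 1); substituting (1/5, -13/20, -7/20) gives ∇f = (0, 0, 0), so (1/5, -13/20, -7/20) is indeed a critical point.
The Hessian is constant: H = [[-8, -6, -2], [-6, -8, 0], [-2, 0, -4]].
Leading principal minors: Δ₁ = -8, Δ₂ = 28, Δ₃ = -80.
The minors alternate sign starting negative (−, +, −), so H is negative definite: a local maximum.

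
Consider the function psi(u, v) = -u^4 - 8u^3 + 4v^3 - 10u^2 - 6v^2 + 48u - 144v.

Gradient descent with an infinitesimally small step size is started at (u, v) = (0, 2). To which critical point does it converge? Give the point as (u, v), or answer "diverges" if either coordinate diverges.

psi is separable, so gradient descent decouples: u follows -∂psi/∂u, v follows -∂psi/∂v.
∂psi/∂u = -4(u - 1)(u + 3)(u + 4); at u=0 this is 48, so u decreases.
∂psi/∂v = 12(v - 4)(v + 3); at v=2 this is -120, so v increases.
u converges to its nearest critical value -3 (a local min of the u-part); v converges to 4. The iterate converges to (-3, 4).

(-3, 4)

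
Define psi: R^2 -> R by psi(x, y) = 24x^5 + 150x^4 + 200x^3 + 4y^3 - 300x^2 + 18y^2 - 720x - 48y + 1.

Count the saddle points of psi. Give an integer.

4

psi separates as a function of x plus a function of y, so ∇psi=0 decouples.
∂psi/∂x = 120(x - 1)(x + 1)(x + 2)(x + 3) = 0 at x ∈ {-3, -2, -1, 1}; ∂psi/∂y = 12(y - 1)(y + 4) = 0 at y ∈ {-4, 1}.
The Hessian is diagonal: diag(psi_xx, psi_yy). Second derivatives: psi_xx(-3)=-960, psi_xx(-2)=360, psi_xx(-1)=-480, psi_xx(1)=2880; psi_yy(-4)=-60, psi_yy(1)=60.
Saddle points occur where the two diagonal entries have opposite signs: (-3, 1), (-2, -4), (-1, 1), (1, -4). Count: 4.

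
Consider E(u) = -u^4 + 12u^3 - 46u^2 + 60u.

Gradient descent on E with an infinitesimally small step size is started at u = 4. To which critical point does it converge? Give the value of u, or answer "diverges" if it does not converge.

3

E'(u) = -4(u - 5)(u - 3)(u - 1), so E'(4) = 12.
Gradient descent moves in the -E' direction, i.e. u is decreasing.
The nearest critical point in that direction is u = 3, where E'' = 16 > 0 (a local minimum). The iterate converges there.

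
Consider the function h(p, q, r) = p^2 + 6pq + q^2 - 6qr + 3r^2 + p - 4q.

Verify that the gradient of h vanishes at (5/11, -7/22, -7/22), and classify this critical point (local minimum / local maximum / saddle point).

saddle point

∇h = (2p + 6q + 1, 6p + 2q - 6r - 4, -6q + 6r); substituting (5/11, -7/22, -7/22) gives ∇h = (0, 0, 0), so (5/11, -7/22, -7/22) is indeed a critical point.
The Hessian is constant: H = [[2, 6, 0], [6, 2, -6], [0, -6, 6]].
Leading principal minors: Δ₁ = 2, Δ₂ = -32, Δ₃ = -264.
The minors fit neither the all-positive nor the alternating-sign pattern, so H is indefinite: a saddle point.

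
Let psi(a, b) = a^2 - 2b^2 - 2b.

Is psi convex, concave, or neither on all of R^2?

neither

psi is quadratic, so its Hessian is the constant matrix H = [[2, 0], [0, -4]].
det(H) = -8, tr(H) = -2.
det(H) < 0, so H is indefinite: neither convex nor concave.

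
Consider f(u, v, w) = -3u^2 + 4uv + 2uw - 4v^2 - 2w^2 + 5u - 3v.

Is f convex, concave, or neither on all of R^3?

concave

f is quadratic, so its Hessian is the constant matrix H = [[-6, 4, 2], [4, -8, 0], [2, 0, -4]].
Leading principal minors: -6, 32, -96.
Signs alternate −, +, − ⇒ H ≺ 0 ⇒ concave.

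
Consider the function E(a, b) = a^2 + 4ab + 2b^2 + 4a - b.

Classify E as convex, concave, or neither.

E is quadratic, so its Hessian is the constant matrix H = [[2, 4], [4, 4]].
det(H) = -8, tr(H) = 6.
det(H) < 0, so H is indefinite: neither convex nor concave.

neither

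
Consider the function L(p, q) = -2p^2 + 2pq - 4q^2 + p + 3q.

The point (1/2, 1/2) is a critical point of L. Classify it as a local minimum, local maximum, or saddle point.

local maximum

The Hessian of L is constant: H = [[-4, 2], [2, -8]].
det(H) = (-4)·(-8) − 2² = 28.
det(H) > 0 and tr(H) = -12 < 0, so H is negative definite and the point is a local maximum.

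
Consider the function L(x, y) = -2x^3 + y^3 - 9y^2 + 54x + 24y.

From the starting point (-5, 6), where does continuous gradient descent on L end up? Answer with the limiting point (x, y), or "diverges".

L is separable, so gradient descent decouples: x follows -∂L/∂x, y follows -∂L/∂y.
∂L/∂x = -6(x - 3)(x + 3); at x=-5 this is -96, so x increases.
∂L/∂y = 3(y - 4)(y - 2); at y=6 this is 24, so y decreases.
x converges to its nearest critical value -3 (a local min of the x-part); y converges to 4. The iterate converges to (-3, 4).

(-3, 4)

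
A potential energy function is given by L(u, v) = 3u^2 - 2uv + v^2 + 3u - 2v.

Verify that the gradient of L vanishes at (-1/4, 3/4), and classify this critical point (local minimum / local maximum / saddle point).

local minimum

∇L = (6u - 2v + 3, -2u + 2v - 2); substituting (-1/4, 3/4) gives ∇L = (0, 0), so (-1/4, 3/4) is indeed a critical point.
The Hessian of L is constant: H = [[6, -2], [-2, 2]].
det(H) = 6·2 − (-2)² = 8.
det(H) > 0 and tr(H) = 8 > 0, so H is positive definite and the point is a local minimum.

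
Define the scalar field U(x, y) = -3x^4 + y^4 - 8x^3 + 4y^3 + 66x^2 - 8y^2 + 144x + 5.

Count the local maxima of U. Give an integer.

2

U separates as a function of x plus a function of y, so ∇U=0 decouples.
∂U/∂x = -12(x - 3)(x + 1)(x + 4) = 0 at x ∈ {-4, -1, 3}; ∂U/∂y = 4y(y - 1)(y + 4) = 0 at y ∈ {-4, 0, 1}.
The Hessian is diagonal: diag(U_xx, U_yy). Second derivatives: U_xx(-4)=-252, U_xx(-1)=144, U_xx(3)=-336; U_yy(-4)=80, U_yy(0)=-16, U_yy(1)=20.
Local maxima occur where both diagonal entries negative: (-4, 0), (3, 0). Count: 2.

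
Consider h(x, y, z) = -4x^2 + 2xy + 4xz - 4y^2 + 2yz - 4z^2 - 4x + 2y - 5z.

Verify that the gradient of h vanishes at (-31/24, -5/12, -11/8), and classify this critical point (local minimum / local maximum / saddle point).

local maximum

∇h = (-8x + 2y + 4z - 4, 2x - 8y + 2z + 2, 4x + 2y - 8z - 5); substituting (-31/24, -5/12, -11/8) gives ∇h = (0, 0, 0), so (-31/24, -5/12, -11/8) is indeed a critical point.
The Hessian is constant: H = [[-8, 2, 4], [2, -8, 2], [4, 2, -8]].
Leading principal minors: Δ₁ = -8, Δ₂ = 60, Δ₃ = -288.
The minors alternate sign starting negative (−, +, −), so H is negative definite: a local maximum.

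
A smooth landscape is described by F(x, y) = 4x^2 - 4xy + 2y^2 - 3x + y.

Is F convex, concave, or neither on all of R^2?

convex

F is quadratic, so its Hessian is the constant matrix H = [[8, -4], [-4, 4]].
det(H) = 16, tr(H) = 12.
det(H) > 0 and tr(H) > 0, so H is positive definite everywhere: convex.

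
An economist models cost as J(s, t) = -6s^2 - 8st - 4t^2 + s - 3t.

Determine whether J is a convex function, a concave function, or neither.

J is quadratic, so its Hessian is the constant matrix H = [[-12, -8], [-8, -8]].
det(H) = 32, tr(H) = -20.
det(H) > 0 and tr(H) < 0, so H is negative definite everywhere: concave.

concave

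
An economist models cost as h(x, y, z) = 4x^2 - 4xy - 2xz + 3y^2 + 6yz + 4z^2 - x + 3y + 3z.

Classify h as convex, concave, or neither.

h is quadratic, so its Hessian is the constant matrix H = [[8, -4, -2], [-4, 6, 6], [-2, 6, 8]].
Leading principal minors: 8, 32, 40.
All positive ⇒ H ≻ 0 ⇒ convex.

convex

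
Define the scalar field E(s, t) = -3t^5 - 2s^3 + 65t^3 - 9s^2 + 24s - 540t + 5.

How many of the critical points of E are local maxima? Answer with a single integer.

2

E separates as a function of s plus a function of t, so ∇E=0 decouples.
∂E/∂s = -6(s - 1)(s + 4) = 0 at s ∈ {-4, 1}; ∂E/∂t = -15(t - 3)(t - 2)(t + 2)(t + 3) = 0 at t ∈ {-3, -2, 2, 3}.
The Hessian is diagonal: diag(E_ss, E_tt). Second derivatives: E_ss(-4)=30, E_ss(1)=-30; E_tt(-3)=450, E_tt(-2)=-300, E_tt(2)=300, E_tt(3)=-450.
Local maxima occur where both diagonal entries negative: (1, -2), (1, 3). Count: 2.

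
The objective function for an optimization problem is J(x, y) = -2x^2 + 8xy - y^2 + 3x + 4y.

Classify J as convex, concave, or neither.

J is quadratic, so its Hessian is the constant matrix H = [[-4, 8], [8, -2]].
det(H) = -56, tr(H) = -6.
det(H) < 0, so H is indefinite: neither convex nor concave.

neither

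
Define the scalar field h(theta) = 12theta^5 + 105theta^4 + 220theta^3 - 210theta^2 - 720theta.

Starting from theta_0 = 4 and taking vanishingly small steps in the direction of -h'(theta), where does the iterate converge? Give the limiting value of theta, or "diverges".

1

h'(theta) = 60(theta - 1)(theta + 1)(theta + 3)(theta + 4), so h'(4) = 50400.
Gradient descent moves in the -h' direction, i.e. theta is decreasing.
The nearest critical point in that direction is theta = 1, where h'' = 2400 > 0 (a local minimum). The iterate converges there.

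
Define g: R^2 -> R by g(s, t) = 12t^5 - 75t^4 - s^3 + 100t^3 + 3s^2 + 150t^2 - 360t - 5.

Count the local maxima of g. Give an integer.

2

g separates as a function of s plus a function of t, so ∇g=0 decouples.
∂g/∂s = -3s(s - 2) = 0 at s ∈ {0, 2}; ∂g/∂t = 60(t - 3)(t - 2)(t - 1)(t + 1) = 0 at t ∈ {-1, 1, 2, 3}.
The Hessian is diagonal: diag(g_ss, g_tt). Second derivatives: g_ss(0)=6, g_ss(2)=-6; g_tt(-1)=-1440, g_tt(1)=240, g_tt(2)=-180, g_tt(3)=480.
Local maxima occur where both diagonal entries negative: (2, -1), (2, 2). Count: 2.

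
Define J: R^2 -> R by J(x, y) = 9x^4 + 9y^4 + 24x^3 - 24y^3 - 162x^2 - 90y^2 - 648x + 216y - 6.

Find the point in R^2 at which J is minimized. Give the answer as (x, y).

J(x,y) separates as P(x) + Q(y) − 6, so its minimum is min P + min Q − 6.
P'(x) = 36(x - 3)(x + 2)(x + 3) vanishes at x ∈ {-3, -2, 3}; Q'(y) = 36(y - 3)(y - 1)(y + 2) vanishes at y ∈ {-2, 1, 3}.
Local minima of P (where P''>0): P(-3)=567, P(3)=-2025. Local minima of Q: Q(-2)=-456, Q(3)=-81.
So the global minimum of J is P(3) + Q(-2) − 6 = -2025 − 456 − 6 = -2487, attained at (3, -2).

(3, -2)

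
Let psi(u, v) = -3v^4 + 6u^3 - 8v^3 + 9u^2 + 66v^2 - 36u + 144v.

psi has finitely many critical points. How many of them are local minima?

psi separates as a function of u plus a function of v, so ∇psi=0 decouples.
∂psi/∂u = 18(u - 1)(u + 2) = 0 at u ∈ {-2, 1}; ∂psi/∂v = -12(v - 3)(v + 1)(v + 4) = 0 at v ∈ {-4, -1, 3}.
The Hessian is diagonal: diag(psi_uu, psi_vv). Second derivatives: psi_uu(-2)=-54, psi_uu(1)=54; psi_vv(-4)=-252, psi_vv(-1)=144, psi_vv(3)=-336.
Local minima occur where both diagonal entries positive: (1, -1). Count: 1.

1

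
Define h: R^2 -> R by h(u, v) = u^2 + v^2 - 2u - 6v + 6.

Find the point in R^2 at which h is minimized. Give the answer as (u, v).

(1, 3)

h(u,v) separates as P(u) + Q(v) + 6, so its minimum is min P + min Q + 6.
P'(u) = 2u - 2 vanishes at u ∈ {1}; Q'(v) = 2v - 6 vanishes at v ∈ {3}.
Local minima of P (where P''>0): P(1)=-1. Local minima of Q: Q(3)=-9.
So the global minimum of h is P(1) + Q(3) + 6 = -1 − 9 + 6 = -4, attained at (1, 3).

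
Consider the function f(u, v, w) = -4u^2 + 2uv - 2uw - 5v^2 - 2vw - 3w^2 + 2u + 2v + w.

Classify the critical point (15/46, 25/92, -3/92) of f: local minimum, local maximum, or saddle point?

local maximum

The Hessian is constant: H = [[-8, 2, -2], [2, -10, -2], [-2, -2, -6]].
Leading principal minors: Δ₁ = -8, Δ₂ = 76, Δ₃ = -368.
The minors alternate sign starting negative (−, +, −), so H is negative definite: a local maximum.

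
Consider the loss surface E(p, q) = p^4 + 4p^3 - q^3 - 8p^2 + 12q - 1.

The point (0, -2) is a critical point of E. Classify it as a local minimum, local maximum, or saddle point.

The mixed partial ∂²E/∂p∂q is 0, so the Hessian at any point is diag(E_pp, E_qq) = diag(4(3p^2 + 6p - 4), -6q).
At (0, -2): H = diag(-16, 12).
The eigenvalues have opposite signs, so H is indefinite: a saddle point.

saddle point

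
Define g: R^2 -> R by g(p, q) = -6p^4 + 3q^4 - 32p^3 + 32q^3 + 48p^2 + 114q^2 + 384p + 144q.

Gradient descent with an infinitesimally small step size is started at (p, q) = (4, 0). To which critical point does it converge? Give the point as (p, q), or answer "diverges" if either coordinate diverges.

diverges

g is separable, so gradient descent decouples: p follows -∂g/∂p, q follows -∂g/∂q.
∂g/∂p = -24(p - 2)(p + 2)(p + 4); at p=4 this is -2304, so p increases.
∂g/∂q = 12(q + 1)(q + 3)(q + 4); at q=0 this is 144, so q decreases.
The p-coordinate has no critical point in that direction and runs off to infinity.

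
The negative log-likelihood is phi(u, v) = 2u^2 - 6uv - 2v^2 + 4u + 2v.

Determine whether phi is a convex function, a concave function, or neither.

phi is quadratic, so its Hessian is the constant matrix H = [[4, -6], [-6, -4]].
det(H) = -52, tr(H) = 0.
det(H) < 0, so H is indefinite: neither convex nor concave.

neither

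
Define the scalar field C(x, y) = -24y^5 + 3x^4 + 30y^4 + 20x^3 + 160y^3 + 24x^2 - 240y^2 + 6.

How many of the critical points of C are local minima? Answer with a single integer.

C separates as a function of x plus a function of y, so ∇C=0 decouples.
∂C/∂x = 12x(x + 1)(x + 4) = 0 at x ∈ {-4, -1, 0}; ∂C/∂y = -120y(y - 2)(y - 1)(y + 2) = 0 at y ∈ {-2, 0, 1, 2}.
The Hessian is diagonal: diag(C_xx, C_yy). Second derivatives: C_xx(-4)=144, C_xx(-1)=-36, C_xx(0)=48; C_yy(-2)=2880, C_yy(0)=-480, C_yy(1)=360, C_yy(2)=-960.
Local minima occur where both diagonal entries positive: (-4, -2), (-4, 1), (0, -2), (0, 1). Count: 4.

4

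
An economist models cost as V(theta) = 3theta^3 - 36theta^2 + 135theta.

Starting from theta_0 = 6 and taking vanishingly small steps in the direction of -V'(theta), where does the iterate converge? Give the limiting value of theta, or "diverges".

5

V'(theta) = 9(theta - 5)(theta - 3), so V'(6) = 27.
Gradient descent moves in the -V' direction, i.e. theta is decreasing.
The nearest critical point in that direction is theta = 5, where V'' = 18 > 0 (a local minimum). The iterate converges there.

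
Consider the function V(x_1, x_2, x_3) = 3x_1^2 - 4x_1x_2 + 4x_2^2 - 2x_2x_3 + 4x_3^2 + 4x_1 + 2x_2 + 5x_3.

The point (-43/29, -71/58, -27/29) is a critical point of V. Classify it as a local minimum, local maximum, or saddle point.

local minimum

The Hessian is constant: H = [[6, -4, 0], [-4, 8, -2], [0, -2, 8]].
Leading principal minors: Δ₁ = 6, Δ₂ = 32, Δ₃ = 232.
All leading minors are positive, so H is positive definite: a local minimum.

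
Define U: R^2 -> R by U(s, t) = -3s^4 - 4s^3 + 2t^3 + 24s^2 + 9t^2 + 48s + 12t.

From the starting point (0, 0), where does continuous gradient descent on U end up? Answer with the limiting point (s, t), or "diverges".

(-1, -1)

U is separable, so gradient descent decouples: s follows -∂U/∂s, t follows -∂U/∂t.
∂U/∂s = -12(s - 2)(s + 1)(s + 2); at s=0 this is 48, so s decreases.
∂U/∂t = 6(t + 1)(t + 2); at t=0 this is 12, so t decreases.
s converges to its nearest critical value -1 (a local min of the s-part); t converges to -1. The iterate converges to (-1, -1).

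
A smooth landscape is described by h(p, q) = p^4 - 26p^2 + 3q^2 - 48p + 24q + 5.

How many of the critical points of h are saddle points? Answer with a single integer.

h separates as a function of p plus a function of q, so ∇h=0 decouples.
∂h/∂p = 4(p - 4)(p + 1)(p + 3) = 0 at p ∈ {-3, -1, 4}; ∂h/∂q = 6(q + 4) = 0 at q ∈ {-4}.
The Hessian is diagonal: diag(h_pp, h_qq). Second derivatives: h_pp(-3)=56, h_pp(-1)=-40, h_pp(4)=140; h_qq(-4)=6.
Saddle points occur where the two diagonal entries have opposite signs: (-1, -4). Count: 1.

1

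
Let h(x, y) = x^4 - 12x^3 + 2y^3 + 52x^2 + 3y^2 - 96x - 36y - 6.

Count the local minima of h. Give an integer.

h separates as a function of x plus a function of y, so ∇h=0 decouples.
∂h/∂x = 4(x - 4)(x - 3)(x - 2) = 0 at x ∈ {2, 3, 4}; ∂h/∂y = 6(y - 2)(y + 3) = 0 at y ∈ {-3, 2}.
The Hessian is diagonal: diag(h_xx, h_yy). Second derivatives: h_xx(2)=8, h_xx(3)=-4, h_xx(4)=8; h_yy(-3)=-30, h_yy(2)=30.
Local minima occur where both diagonal entries positive: (2, 2), (4, 2). Count: 2.

2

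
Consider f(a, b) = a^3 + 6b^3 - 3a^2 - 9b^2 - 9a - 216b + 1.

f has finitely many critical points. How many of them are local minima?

1

f separates as a function of a plus a function of b, so ∇f=0 decouples.
∂f/∂a = 3(a - 3)(a + 1) = 0 at a ∈ {-1, 3}; ∂f/∂b = 18(b - 4)(b + 3) = 0 at b ∈ {-3, 4}.
The Hessian is diagonal: diag(f_aa, f_bb). Second derivatives: f_aa(-1)=-12, f_aa(3)=12; f_bb(-3)=-126, f_bb(4)=126.
Local minima occur where both diagonal entries positive: (3, 4). Count: 1.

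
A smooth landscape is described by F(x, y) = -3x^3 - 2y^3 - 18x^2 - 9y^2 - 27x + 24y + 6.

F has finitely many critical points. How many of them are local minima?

F separates as a function of x plus a function of y, so ∇F=0 decouples.
∂F/∂x = -9(x + 1)(x + 3) = 0 at x ∈ {-3, -1}; ∂F/∂y = -6(y - 1)(y + 4) = 0 at y ∈ {-4, 1}.
The Hessian is diagonal: diag(F_xx, F_yy). Second derivatives: F_xx(-3)=18, F_xx(-1)=-18; F_yy(-4)=30, F_yy(1)=-30.
Local minima occur where both diagonal entries positive: (-3, -4). Count: 1.

1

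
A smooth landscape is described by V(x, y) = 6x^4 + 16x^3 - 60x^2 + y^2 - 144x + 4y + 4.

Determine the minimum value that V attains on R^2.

-304

V(x,y) separates as P(x) + Q(y) + 4, so its minimum is min P + min Q + 4.
P'(x) = 24(x - 2)(x + 1)(x + 3) vanishes at x ∈ {-3, -1, 2}; Q'(y) = 2y + 4 vanishes at y ∈ {-2}.
Local minima of P (where P''>0): P(-3)=-54, P(2)=-304. Local minima of Q: Q(-2)=-4.
So the global minimum of V is P(2) + Q(-2) + 4 = -304 − 4 + 4 = -304, attained at (2, -2).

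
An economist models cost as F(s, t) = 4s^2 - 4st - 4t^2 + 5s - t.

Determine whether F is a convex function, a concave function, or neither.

F is quadratic, so its Hessian is the constant matrix H = [[8, -4], [-4, -8]].
det(H) = -80, tr(H) = 0.
det(H) < 0, so H is indefinite: neither convex nor concave.

neither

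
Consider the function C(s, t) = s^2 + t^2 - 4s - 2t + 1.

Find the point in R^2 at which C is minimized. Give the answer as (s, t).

(2, 1)

C(s,t) separates as P(s) + Q(t) + 1, so its minimum is min P + min Q + 1.
P'(s) = 2s - 4 vanishes at s ∈ {2}; Q'(t) = 2(t - 1) vanishes at t ∈ {1}.
Local minima of P (where P''>0): P(2)=-4. Local minima of Q: Q(1)=-1.
So the global minimum of C is P(2) + Q(1) + 1 = -4 − 1 + 1 = -4, attained at (2, 1).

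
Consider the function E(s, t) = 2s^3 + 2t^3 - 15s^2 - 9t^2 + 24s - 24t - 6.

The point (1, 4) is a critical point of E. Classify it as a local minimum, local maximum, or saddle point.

The mixed partial ∂²E/∂s∂t is 0, so the Hessian at any point is diag(E_ss, E_tt) = diag(6(2s - 5), 6(2t - 3)).
At (1, 4): H = diag(-18, 30).
The eigenvalues have opposite signs, so H is indefinite: a saddle point.

saddle point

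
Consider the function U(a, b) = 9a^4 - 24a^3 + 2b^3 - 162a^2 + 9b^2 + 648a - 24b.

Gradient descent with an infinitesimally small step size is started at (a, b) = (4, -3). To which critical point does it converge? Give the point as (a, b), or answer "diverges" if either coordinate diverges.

U is separable, so gradient descent decouples: a follows -∂U/∂a, b follows -∂U/∂b.
∂U/∂a = 36(a - 3)(a - 2)(a + 3); at a=4 this is 504, so a decreases.
∂U/∂b = 6(b - 1)(b + 4); at b=-3 this is -24, so b increases.
a converges to its nearest critical value 3 (a local min of the a-part); b converges to 1. The iterate converges to (3, 1).

(3, 1)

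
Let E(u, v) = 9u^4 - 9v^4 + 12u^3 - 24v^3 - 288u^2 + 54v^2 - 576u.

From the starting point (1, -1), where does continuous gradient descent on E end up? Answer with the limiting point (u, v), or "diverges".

E is separable, so gradient descent decouples: u follows -∂E/∂u, v follows -∂E/∂v.
∂E/∂u = 36(u - 4)(u + 1)(u + 4); at u=1 this is -1080, so u increases.
∂E/∂v = -36v(v - 1)(v + 3); at v=-1 this is -144, so v increases.
u converges to its nearest critical value 4 (a local min of the u-part); v converges to 0. The iterate converges to (4, 0).

(4, 0)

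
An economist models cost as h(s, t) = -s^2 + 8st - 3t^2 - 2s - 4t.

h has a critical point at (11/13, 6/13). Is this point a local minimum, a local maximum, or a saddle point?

saddle point

The Hessian of h is constant: H = [[-2, 8], [8, -6]].
det(H) = (-2)·(-6) − 8² = -52.
Since det(H) < 0, H is indefinite and the critical point is a saddle point.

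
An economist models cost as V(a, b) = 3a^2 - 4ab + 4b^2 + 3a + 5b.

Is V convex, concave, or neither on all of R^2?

V is quadratic, so its Hessian is the constant matrix H = [[6, -4], [-4, 8]].
det(H) = 32, tr(H) = 14.
det(H) > 0 and tr(H) > 0, so H is positive definite everywhere: convex.

convex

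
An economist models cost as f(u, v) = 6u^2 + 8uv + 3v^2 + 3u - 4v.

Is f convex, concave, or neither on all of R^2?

f is quadratic, so its Hessian is the constant matrix H = [[12, 8], [8, 6]].
det(H) = 8, tr(H) = 18.
det(H) > 0 and tr(H) > 0, so H is positive definite everywhere: convex.

convex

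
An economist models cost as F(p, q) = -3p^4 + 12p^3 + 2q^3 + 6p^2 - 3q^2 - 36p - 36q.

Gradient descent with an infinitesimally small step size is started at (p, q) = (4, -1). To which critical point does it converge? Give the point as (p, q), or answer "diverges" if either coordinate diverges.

F is separable, so gradient descent decouples: p follows -∂F/∂p, q follows -∂F/∂q.
∂F/∂p = -12(p - 3)(p - 1)(p + 1); at p=4 this is -180, so p increases.
∂F/∂q = 6(q - 3)(q + 2); at q=-1 this is -24, so q increases.
The p-coordinate has no critical point in that direction and runs off to infinity.

diverges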